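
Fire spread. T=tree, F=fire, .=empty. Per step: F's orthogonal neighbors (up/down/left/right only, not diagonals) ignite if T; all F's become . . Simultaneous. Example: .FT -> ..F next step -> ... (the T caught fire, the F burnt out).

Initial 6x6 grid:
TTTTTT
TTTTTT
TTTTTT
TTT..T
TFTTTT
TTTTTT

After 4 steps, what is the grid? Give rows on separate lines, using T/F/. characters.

Step 1: 4 trees catch fire, 1 burn out
  TTTTTT
  TTTTTT
  TTTTTT
  TFT..T
  F.FTTT
  TFTTTT
Step 2: 6 trees catch fire, 4 burn out
  TTTTTT
  TTTTTT
  TFTTTT
  F.F..T
  ...FTT
  F.FTTT
Step 3: 5 trees catch fire, 6 burn out
  TTTTTT
  TFTTTT
  F.FTTT
  .....T
  ....FT
  ...FTT
Step 4: 6 trees catch fire, 5 burn out
  TFTTTT
  F.FTTT
  ...FTT
  .....T
  .....F
  ....FT

TFTTTT
F.FTTT
...FTT
.....T
.....F
....FT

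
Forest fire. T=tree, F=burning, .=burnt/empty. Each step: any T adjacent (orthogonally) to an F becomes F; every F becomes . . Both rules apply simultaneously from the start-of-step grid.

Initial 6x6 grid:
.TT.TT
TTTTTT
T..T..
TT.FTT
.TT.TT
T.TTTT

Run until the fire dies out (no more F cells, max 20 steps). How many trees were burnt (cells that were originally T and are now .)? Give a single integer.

Answer: 24

Derivation:
Step 1: +2 fires, +1 burnt (F count now 2)
Step 2: +3 fires, +2 burnt (F count now 3)
Step 3: +4 fires, +3 burnt (F count now 4)
Step 4: +6 fires, +4 burnt (F count now 6)
Step 5: +4 fires, +6 burnt (F count now 4)
Step 6: +2 fires, +4 burnt (F count now 2)
Step 7: +2 fires, +2 burnt (F count now 2)
Step 8: +1 fires, +2 burnt (F count now 1)
Step 9: +0 fires, +1 burnt (F count now 0)
Fire out after step 9
Initially T: 25, now '.': 35
Total burnt (originally-T cells now '.'): 24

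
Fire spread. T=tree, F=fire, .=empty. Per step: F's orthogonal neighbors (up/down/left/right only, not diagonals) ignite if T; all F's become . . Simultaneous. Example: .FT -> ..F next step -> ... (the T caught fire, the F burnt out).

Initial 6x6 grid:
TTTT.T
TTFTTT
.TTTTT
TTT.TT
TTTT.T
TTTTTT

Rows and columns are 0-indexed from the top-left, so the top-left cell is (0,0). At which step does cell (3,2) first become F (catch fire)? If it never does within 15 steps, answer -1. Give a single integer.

Step 1: cell (3,2)='T' (+4 fires, +1 burnt)
Step 2: cell (3,2)='F' (+7 fires, +4 burnt)
  -> target ignites at step 2
Step 3: cell (3,2)='.' (+5 fires, +7 burnt)
Step 4: cell (3,2)='.' (+7 fires, +5 burnt)
Step 5: cell (3,2)='.' (+4 fires, +7 burnt)
Step 6: cell (3,2)='.' (+3 fires, +4 burnt)
Step 7: cell (3,2)='.' (+1 fires, +3 burnt)
Step 8: cell (3,2)='.' (+0 fires, +1 burnt)
  fire out at step 8

2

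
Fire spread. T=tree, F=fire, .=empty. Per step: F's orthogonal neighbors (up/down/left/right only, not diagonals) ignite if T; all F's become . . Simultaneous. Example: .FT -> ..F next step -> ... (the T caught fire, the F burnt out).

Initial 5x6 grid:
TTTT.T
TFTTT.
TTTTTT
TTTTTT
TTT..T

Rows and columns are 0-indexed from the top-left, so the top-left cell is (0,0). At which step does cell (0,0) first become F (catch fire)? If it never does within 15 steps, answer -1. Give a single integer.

Step 1: cell (0,0)='T' (+4 fires, +1 burnt)
Step 2: cell (0,0)='F' (+6 fires, +4 burnt)
  -> target ignites at step 2
Step 3: cell (0,0)='.' (+6 fires, +6 burnt)
Step 4: cell (0,0)='.' (+4 fires, +6 burnt)
Step 5: cell (0,0)='.' (+2 fires, +4 burnt)
Step 6: cell (0,0)='.' (+1 fires, +2 burnt)
Step 7: cell (0,0)='.' (+1 fires, +1 burnt)
Step 8: cell (0,0)='.' (+0 fires, +1 burnt)
  fire out at step 8

2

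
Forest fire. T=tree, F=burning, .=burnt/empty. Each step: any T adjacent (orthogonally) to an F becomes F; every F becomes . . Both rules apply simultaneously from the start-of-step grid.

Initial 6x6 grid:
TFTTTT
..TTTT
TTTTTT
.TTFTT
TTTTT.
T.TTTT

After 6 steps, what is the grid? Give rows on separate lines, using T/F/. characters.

Step 1: 6 trees catch fire, 2 burn out
  F.FTTT
  ..TTTT
  TTTFTT
  .TF.FT
  TTTFT.
  T.TTTT
Step 2: 10 trees catch fire, 6 burn out
  ...FTT
  ..FFTT
  TTF.FT
  .F...F
  TTF.F.
  T.TFTT
Step 3: 7 trees catch fire, 10 burn out
  ....FT
  ....FT
  TF...F
  ......
  TF....
  T.F.FT
Step 4: 5 trees catch fire, 7 burn out
  .....F
  .....F
  F.....
  ......
  F.....
  T....F
Step 5: 1 trees catch fire, 5 burn out
  ......
  ......
  ......
  ......
  ......
  F.....
Step 6: 0 trees catch fire, 1 burn out
  ......
  ......
  ......
  ......
  ......
  ......

......
......
......
......
......
......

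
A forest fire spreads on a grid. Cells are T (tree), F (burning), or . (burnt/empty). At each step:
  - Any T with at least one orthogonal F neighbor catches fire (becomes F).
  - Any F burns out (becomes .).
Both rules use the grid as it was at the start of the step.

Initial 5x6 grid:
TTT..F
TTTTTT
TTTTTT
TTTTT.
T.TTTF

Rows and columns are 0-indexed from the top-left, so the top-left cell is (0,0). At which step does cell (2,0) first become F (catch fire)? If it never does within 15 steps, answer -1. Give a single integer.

Step 1: cell (2,0)='T' (+2 fires, +2 burnt)
Step 2: cell (2,0)='T' (+4 fires, +2 burnt)
Step 3: cell (2,0)='T' (+4 fires, +4 burnt)
Step 4: cell (2,0)='T' (+3 fires, +4 burnt)
Step 5: cell (2,0)='T' (+4 fires, +3 burnt)
Step 6: cell (2,0)='T' (+4 fires, +4 burnt)
Step 7: cell (2,0)='F' (+3 fires, +4 burnt)
  -> target ignites at step 7
Step 8: cell (2,0)='.' (+0 fires, +3 burnt)
  fire out at step 8

7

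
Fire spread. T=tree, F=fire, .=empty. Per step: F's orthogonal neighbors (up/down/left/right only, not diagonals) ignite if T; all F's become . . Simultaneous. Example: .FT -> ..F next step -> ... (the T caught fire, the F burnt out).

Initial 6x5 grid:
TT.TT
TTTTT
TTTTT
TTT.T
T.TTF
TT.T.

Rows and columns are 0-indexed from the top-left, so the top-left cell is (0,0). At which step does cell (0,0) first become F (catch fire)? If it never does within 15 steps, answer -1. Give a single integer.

Step 1: cell (0,0)='T' (+2 fires, +1 burnt)
Step 2: cell (0,0)='T' (+3 fires, +2 burnt)
Step 3: cell (0,0)='T' (+3 fires, +3 burnt)
Step 4: cell (0,0)='T' (+4 fires, +3 burnt)
Step 5: cell (0,0)='T' (+4 fires, +4 burnt)
Step 6: cell (0,0)='T' (+3 fires, +4 burnt)
Step 7: cell (0,0)='T' (+3 fires, +3 burnt)
Step 8: cell (0,0)='F' (+2 fires, +3 burnt)
  -> target ignites at step 8
Step 9: cell (0,0)='.' (+0 fires, +2 burnt)
  fire out at step 9

8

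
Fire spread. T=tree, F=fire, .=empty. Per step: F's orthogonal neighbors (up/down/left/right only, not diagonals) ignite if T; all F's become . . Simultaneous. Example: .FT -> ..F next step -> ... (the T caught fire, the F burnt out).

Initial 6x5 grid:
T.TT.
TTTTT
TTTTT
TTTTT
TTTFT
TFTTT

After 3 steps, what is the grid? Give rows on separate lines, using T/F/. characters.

Step 1: 7 trees catch fire, 2 burn out
  T.TT.
  TTTTT
  TTTTT
  TTTFT
  TFF.F
  F.FFT
Step 2: 6 trees catch fire, 7 burn out
  T.TT.
  TTTTT
  TTTFT
  TFF.F
  F....
  ....F
Step 3: 5 trees catch fire, 6 burn out
  T.TT.
  TTTFT
  TFF.F
  F....
  .....
  .....

T.TT.
TTTFT
TFF.F
F....
.....
.....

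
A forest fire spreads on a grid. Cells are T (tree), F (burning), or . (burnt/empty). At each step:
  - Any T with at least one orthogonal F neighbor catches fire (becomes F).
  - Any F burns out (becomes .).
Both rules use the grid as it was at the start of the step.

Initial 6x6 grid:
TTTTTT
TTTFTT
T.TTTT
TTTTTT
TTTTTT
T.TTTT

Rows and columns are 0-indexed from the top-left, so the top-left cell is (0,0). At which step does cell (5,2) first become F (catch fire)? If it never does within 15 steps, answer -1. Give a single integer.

Step 1: cell (5,2)='T' (+4 fires, +1 burnt)
Step 2: cell (5,2)='T' (+7 fires, +4 burnt)
Step 3: cell (5,2)='T' (+7 fires, +7 burnt)
Step 4: cell (5,2)='T' (+7 fires, +7 burnt)
Step 5: cell (5,2)='F' (+5 fires, +7 burnt)
  -> target ignites at step 5
Step 6: cell (5,2)='.' (+2 fires, +5 burnt)
Step 7: cell (5,2)='.' (+1 fires, +2 burnt)
Step 8: cell (5,2)='.' (+0 fires, +1 burnt)
  fire out at step 8

5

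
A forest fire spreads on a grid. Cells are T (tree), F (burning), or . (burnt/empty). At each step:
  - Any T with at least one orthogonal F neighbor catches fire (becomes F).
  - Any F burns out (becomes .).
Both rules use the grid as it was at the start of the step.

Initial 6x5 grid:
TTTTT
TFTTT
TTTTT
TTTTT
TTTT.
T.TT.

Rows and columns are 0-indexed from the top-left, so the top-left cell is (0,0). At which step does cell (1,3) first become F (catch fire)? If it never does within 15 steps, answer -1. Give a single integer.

Step 1: cell (1,3)='T' (+4 fires, +1 burnt)
Step 2: cell (1,3)='F' (+6 fires, +4 burnt)
  -> target ignites at step 2
Step 3: cell (1,3)='.' (+6 fires, +6 burnt)
Step 4: cell (1,3)='.' (+5 fires, +6 burnt)
Step 5: cell (1,3)='.' (+4 fires, +5 burnt)
Step 6: cell (1,3)='.' (+1 fires, +4 burnt)
Step 7: cell (1,3)='.' (+0 fires, +1 burnt)
  fire out at step 7

2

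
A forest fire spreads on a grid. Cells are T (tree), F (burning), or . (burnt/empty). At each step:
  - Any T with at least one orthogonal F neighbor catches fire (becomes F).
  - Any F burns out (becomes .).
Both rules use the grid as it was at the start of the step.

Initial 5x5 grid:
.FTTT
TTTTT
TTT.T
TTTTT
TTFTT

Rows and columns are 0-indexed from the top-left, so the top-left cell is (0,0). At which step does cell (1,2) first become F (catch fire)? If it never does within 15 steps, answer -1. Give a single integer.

Step 1: cell (1,2)='T' (+5 fires, +2 burnt)
Step 2: cell (1,2)='F' (+9 fires, +5 burnt)
  -> target ignites at step 2
Step 3: cell (1,2)='.' (+5 fires, +9 burnt)
Step 4: cell (1,2)='.' (+2 fires, +5 burnt)
Step 5: cell (1,2)='.' (+0 fires, +2 burnt)
  fire out at step 5

2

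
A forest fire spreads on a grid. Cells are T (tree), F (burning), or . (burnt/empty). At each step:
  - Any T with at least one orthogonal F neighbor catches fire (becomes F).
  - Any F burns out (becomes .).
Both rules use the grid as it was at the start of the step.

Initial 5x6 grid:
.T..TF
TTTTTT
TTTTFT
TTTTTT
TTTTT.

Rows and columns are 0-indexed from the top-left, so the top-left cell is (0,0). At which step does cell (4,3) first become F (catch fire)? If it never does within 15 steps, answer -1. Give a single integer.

Step 1: cell (4,3)='T' (+6 fires, +2 burnt)
Step 2: cell (4,3)='T' (+5 fires, +6 burnt)
Step 3: cell (4,3)='F' (+4 fires, +5 burnt)
  -> target ignites at step 3
Step 4: cell (4,3)='.' (+4 fires, +4 burnt)
Step 5: cell (4,3)='.' (+4 fires, +4 burnt)
Step 6: cell (4,3)='.' (+1 fires, +4 burnt)
Step 7: cell (4,3)='.' (+0 fires, +1 burnt)
  fire out at step 7

3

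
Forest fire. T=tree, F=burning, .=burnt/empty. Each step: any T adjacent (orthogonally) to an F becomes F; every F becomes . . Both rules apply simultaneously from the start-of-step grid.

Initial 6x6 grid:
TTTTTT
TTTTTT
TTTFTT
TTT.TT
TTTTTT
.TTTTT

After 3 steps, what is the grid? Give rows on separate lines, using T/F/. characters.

Step 1: 3 trees catch fire, 1 burn out
  TTTTTT
  TTTFTT
  TTF.FT
  TTT.TT
  TTTTTT
  .TTTTT
Step 2: 7 trees catch fire, 3 burn out
  TTTFTT
  TTF.FT
  TF...F
  TTF.FT
  TTTTTT
  .TTTTT
Step 3: 9 trees catch fire, 7 burn out
  TTF.FT
  TF...F
  F.....
  TF...F
  TTFTFT
  .TTTTT

TTF.FT
TF...F
F.....
TF...F
TTFTFT
.TTTTT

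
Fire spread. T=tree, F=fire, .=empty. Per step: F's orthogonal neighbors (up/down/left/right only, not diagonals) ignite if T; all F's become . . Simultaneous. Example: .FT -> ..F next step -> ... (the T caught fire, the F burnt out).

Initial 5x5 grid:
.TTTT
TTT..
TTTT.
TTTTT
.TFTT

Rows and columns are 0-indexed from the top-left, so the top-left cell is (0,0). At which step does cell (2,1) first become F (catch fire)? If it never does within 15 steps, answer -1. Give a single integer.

Step 1: cell (2,1)='T' (+3 fires, +1 burnt)
Step 2: cell (2,1)='T' (+4 fires, +3 burnt)
Step 3: cell (2,1)='F' (+5 fires, +4 burnt)
  -> target ignites at step 3
Step 4: cell (2,1)='.' (+3 fires, +5 burnt)
Step 5: cell (2,1)='.' (+3 fires, +3 burnt)
Step 6: cell (2,1)='.' (+1 fires, +3 burnt)
Step 7: cell (2,1)='.' (+0 fires, +1 burnt)
  fire out at step 7

3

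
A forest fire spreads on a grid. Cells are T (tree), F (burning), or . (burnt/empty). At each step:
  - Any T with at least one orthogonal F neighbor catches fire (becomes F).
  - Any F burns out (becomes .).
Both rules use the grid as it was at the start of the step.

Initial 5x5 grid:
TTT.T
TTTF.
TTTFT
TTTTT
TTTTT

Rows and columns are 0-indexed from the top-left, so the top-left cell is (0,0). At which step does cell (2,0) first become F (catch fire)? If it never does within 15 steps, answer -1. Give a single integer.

Step 1: cell (2,0)='T' (+4 fires, +2 burnt)
Step 2: cell (2,0)='T' (+6 fires, +4 burnt)
Step 3: cell (2,0)='F' (+6 fires, +6 burnt)
  -> target ignites at step 3
Step 4: cell (2,0)='.' (+3 fires, +6 burnt)
Step 5: cell (2,0)='.' (+1 fires, +3 burnt)
Step 6: cell (2,0)='.' (+0 fires, +1 burnt)
  fire out at step 6

3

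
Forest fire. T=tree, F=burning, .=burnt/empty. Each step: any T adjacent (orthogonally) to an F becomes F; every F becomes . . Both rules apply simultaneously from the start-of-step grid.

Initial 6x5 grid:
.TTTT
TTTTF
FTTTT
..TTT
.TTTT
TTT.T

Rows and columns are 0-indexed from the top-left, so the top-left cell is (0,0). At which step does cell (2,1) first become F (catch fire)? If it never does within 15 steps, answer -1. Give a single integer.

Step 1: cell (2,1)='F' (+5 fires, +2 burnt)
  -> target ignites at step 1
Step 2: cell (2,1)='.' (+6 fires, +5 burnt)
Step 3: cell (2,1)='.' (+5 fires, +6 burnt)
Step 4: cell (2,1)='.' (+3 fires, +5 burnt)
Step 5: cell (2,1)='.' (+2 fires, +3 burnt)
Step 6: cell (2,1)='.' (+1 fires, +2 burnt)
Step 7: cell (2,1)='.' (+1 fires, +1 burnt)
Step 8: cell (2,1)='.' (+0 fires, +1 burnt)
  fire out at step 8

1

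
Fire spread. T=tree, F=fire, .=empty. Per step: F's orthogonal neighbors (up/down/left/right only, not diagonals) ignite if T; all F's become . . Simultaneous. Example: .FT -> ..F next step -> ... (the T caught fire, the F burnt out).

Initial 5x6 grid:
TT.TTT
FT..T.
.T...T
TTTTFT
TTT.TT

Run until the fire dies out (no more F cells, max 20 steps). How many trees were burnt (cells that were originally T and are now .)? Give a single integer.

Answer: 15

Derivation:
Step 1: +5 fires, +2 burnt (F count now 5)
Step 2: +5 fires, +5 burnt (F count now 5)
Step 3: +2 fires, +5 burnt (F count now 2)
Step 4: +2 fires, +2 burnt (F count now 2)
Step 5: +1 fires, +2 burnt (F count now 1)
Step 6: +0 fires, +1 burnt (F count now 0)
Fire out after step 6
Initially T: 19, now '.': 26
Total burnt (originally-T cells now '.'): 15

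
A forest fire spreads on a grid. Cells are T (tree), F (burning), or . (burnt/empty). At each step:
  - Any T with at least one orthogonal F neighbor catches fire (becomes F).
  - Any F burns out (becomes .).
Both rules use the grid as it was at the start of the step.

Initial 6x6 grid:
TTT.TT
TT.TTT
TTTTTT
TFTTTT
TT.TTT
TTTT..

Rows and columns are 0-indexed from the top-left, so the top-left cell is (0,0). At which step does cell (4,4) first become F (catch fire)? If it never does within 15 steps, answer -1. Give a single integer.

Step 1: cell (4,4)='T' (+4 fires, +1 burnt)
Step 2: cell (4,4)='T' (+6 fires, +4 burnt)
Step 3: cell (4,4)='T' (+7 fires, +6 burnt)
Step 4: cell (4,4)='F' (+7 fires, +7 burnt)
  -> target ignites at step 4
Step 5: cell (4,4)='.' (+3 fires, +7 burnt)
Step 6: cell (4,4)='.' (+2 fires, +3 burnt)
Step 7: cell (4,4)='.' (+1 fires, +2 burnt)
Step 8: cell (4,4)='.' (+0 fires, +1 burnt)
  fire out at step 8

4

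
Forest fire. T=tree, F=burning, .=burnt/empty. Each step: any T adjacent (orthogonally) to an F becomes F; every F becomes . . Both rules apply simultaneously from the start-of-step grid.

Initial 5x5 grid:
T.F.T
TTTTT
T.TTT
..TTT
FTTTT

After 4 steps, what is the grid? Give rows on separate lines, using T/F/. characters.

Step 1: 2 trees catch fire, 2 burn out
  T...T
  TTFTT
  T.TTT
  ..TTT
  .FTTT
Step 2: 4 trees catch fire, 2 burn out
  T...T
  TF.FT
  T.FTT
  ..TTT
  ..FTT
Step 3: 5 trees catch fire, 4 burn out
  T...T
  F...F
  T..FT
  ..FTT
  ...FT
Step 4: 6 trees catch fire, 5 burn out
  F...F
  .....
  F...F
  ...FT
  ....F

F...F
.....
F...F
...FT
....F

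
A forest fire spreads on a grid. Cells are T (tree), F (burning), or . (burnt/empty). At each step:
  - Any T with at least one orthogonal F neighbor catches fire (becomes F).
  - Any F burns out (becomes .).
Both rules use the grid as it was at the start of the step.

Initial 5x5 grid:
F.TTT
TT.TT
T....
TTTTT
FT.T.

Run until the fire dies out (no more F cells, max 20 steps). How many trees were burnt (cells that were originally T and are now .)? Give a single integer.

Step 1: +3 fires, +2 burnt (F count now 3)
Step 2: +3 fires, +3 burnt (F count now 3)
Step 3: +1 fires, +3 burnt (F count now 1)
Step 4: +1 fires, +1 burnt (F count now 1)
Step 5: +2 fires, +1 burnt (F count now 2)
Step 6: +0 fires, +2 burnt (F count now 0)
Fire out after step 6
Initially T: 15, now '.': 20
Total burnt (originally-T cells now '.'): 10

Answer: 10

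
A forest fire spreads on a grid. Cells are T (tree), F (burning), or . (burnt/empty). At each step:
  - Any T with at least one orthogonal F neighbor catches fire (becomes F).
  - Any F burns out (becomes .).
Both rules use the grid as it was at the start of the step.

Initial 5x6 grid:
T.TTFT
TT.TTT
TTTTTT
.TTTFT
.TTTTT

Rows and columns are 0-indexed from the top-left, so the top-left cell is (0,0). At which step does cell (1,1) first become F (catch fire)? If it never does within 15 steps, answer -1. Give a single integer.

Step 1: cell (1,1)='T' (+7 fires, +2 burnt)
Step 2: cell (1,1)='T' (+8 fires, +7 burnt)
Step 3: cell (1,1)='T' (+3 fires, +8 burnt)
Step 4: cell (1,1)='T' (+2 fires, +3 burnt)
Step 5: cell (1,1)='F' (+2 fires, +2 burnt)
  -> target ignites at step 5
Step 6: cell (1,1)='.' (+1 fires, +2 burnt)
Step 7: cell (1,1)='.' (+1 fires, +1 burnt)
Step 8: cell (1,1)='.' (+0 fires, +1 burnt)
  fire out at step 8

5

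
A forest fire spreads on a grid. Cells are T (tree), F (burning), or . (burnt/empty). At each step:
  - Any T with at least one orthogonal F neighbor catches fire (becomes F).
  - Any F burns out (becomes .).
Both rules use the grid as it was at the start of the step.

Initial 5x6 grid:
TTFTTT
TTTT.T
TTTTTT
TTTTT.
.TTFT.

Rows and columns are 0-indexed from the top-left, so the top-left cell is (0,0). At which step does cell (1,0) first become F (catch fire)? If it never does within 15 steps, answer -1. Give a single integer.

Step 1: cell (1,0)='T' (+6 fires, +2 burnt)
Step 2: cell (1,0)='T' (+9 fires, +6 burnt)
Step 3: cell (1,0)='F' (+5 fires, +9 burnt)
  -> target ignites at step 3
Step 4: cell (1,0)='.' (+4 fires, +5 burnt)
Step 5: cell (1,0)='.' (+0 fires, +4 burnt)
  fire out at step 5

3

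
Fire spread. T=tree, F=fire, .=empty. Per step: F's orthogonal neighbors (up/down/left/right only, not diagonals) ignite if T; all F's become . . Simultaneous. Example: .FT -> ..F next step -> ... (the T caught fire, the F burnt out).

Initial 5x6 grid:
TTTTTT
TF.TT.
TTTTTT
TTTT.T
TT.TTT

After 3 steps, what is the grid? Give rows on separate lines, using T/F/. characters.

Step 1: 3 trees catch fire, 1 burn out
  TFTTTT
  F..TT.
  TFTTTT
  TTTT.T
  TT.TTT
Step 2: 5 trees catch fire, 3 burn out
  F.FTTT
  ...TT.
  F.FTTT
  TFTT.T
  TT.TTT
Step 3: 5 trees catch fire, 5 burn out
  ...FTT
  ...TT.
  ...FTT
  F.FT.T
  TF.TTT

...FTT
...TT.
...FTT
F.FT.T
TF.TTT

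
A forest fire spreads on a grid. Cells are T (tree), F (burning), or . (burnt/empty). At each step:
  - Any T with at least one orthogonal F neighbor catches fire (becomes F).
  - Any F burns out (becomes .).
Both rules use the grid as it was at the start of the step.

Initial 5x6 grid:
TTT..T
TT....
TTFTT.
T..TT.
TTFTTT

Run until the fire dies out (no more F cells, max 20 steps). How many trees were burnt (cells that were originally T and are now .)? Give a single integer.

Answer: 17

Derivation:
Step 1: +4 fires, +2 burnt (F count now 4)
Step 2: +6 fires, +4 burnt (F count now 6)
Step 3: +5 fires, +6 burnt (F count now 5)
Step 4: +2 fires, +5 burnt (F count now 2)
Step 5: +0 fires, +2 burnt (F count now 0)
Fire out after step 5
Initially T: 18, now '.': 29
Total burnt (originally-T cells now '.'): 17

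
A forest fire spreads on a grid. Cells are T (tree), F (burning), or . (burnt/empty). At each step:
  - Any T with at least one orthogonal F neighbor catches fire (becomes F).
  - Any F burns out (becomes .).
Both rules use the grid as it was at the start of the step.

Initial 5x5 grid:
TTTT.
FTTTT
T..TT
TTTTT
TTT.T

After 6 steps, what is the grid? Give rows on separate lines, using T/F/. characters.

Step 1: 3 trees catch fire, 1 burn out
  FTTT.
  .FTTT
  F..TT
  TTTTT
  TTT.T
Step 2: 3 trees catch fire, 3 burn out
  .FTT.
  ..FTT
  ...TT
  FTTTT
  TTT.T
Step 3: 4 trees catch fire, 3 burn out
  ..FT.
  ...FT
  ...TT
  .FTTT
  FTT.T
Step 4: 5 trees catch fire, 4 burn out
  ...F.
  ....F
  ...FT
  ..FTT
  .FT.T
Step 5: 3 trees catch fire, 5 burn out
  .....
  .....
  ....F
  ...FT
  ..F.T
Step 6: 1 trees catch fire, 3 burn out
  .....
  .....
  .....
  ....F
  ....T

.....
.....
.....
....F
....T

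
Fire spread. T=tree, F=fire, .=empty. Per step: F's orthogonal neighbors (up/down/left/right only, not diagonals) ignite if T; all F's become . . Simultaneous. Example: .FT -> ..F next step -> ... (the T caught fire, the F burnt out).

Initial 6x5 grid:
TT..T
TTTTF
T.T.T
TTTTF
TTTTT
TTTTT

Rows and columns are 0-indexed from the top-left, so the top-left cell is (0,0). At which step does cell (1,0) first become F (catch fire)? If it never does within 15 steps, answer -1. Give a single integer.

Step 1: cell (1,0)='T' (+5 fires, +2 burnt)
Step 2: cell (1,0)='T' (+4 fires, +5 burnt)
Step 3: cell (1,0)='T' (+5 fires, +4 burnt)
Step 4: cell (1,0)='F' (+5 fires, +5 burnt)
  -> target ignites at step 4
Step 5: cell (1,0)='.' (+4 fires, +5 burnt)
Step 6: cell (1,0)='.' (+1 fires, +4 burnt)
Step 7: cell (1,0)='.' (+0 fires, +1 burnt)
  fire out at step 7

4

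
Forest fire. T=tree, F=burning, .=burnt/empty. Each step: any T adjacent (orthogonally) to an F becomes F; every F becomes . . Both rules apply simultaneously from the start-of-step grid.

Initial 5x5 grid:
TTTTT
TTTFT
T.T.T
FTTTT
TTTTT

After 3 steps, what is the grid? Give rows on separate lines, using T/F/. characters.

Step 1: 6 trees catch fire, 2 burn out
  TTTFT
  TTF.F
  F.T.T
  .FTTT
  FTTTT
Step 2: 8 trees catch fire, 6 burn out
  TTF.F
  FF...
  ..F.F
  ..FTT
  .FTTT
Step 3: 5 trees catch fire, 8 burn out
  FF...
  .....
  .....
  ...FF
  ..FTT

FF...
.....
.....
...FF
..FTT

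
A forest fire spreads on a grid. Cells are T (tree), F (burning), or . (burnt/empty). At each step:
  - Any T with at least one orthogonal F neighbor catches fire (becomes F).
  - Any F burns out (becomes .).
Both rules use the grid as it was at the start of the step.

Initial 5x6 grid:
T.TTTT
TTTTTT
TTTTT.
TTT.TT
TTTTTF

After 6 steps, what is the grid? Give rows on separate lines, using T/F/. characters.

Step 1: 2 trees catch fire, 1 burn out
  T.TTTT
  TTTTTT
  TTTTT.
  TTT.TF
  TTTTF.
Step 2: 2 trees catch fire, 2 burn out
  T.TTTT
  TTTTTT
  TTTTT.
  TTT.F.
  TTTF..
Step 3: 2 trees catch fire, 2 burn out
  T.TTTT
  TTTTTT
  TTTTF.
  TTT...
  TTF...
Step 4: 4 trees catch fire, 2 burn out
  T.TTTT
  TTTTFT
  TTTF..
  TTF...
  TF....
Step 5: 6 trees catch fire, 4 burn out
  T.TTFT
  TTTF.F
  TTF...
  TF....
  F.....
Step 6: 5 trees catch fire, 6 burn out
  T.TF.F
  TTF...
  TF....
  F.....
  ......

T.TF.F
TTF...
TF....
F.....
......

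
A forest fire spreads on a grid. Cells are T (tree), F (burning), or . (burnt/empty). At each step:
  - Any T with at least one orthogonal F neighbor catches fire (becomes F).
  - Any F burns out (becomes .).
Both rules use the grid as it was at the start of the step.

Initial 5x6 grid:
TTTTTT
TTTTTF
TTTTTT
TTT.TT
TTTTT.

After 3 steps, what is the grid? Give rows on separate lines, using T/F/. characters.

Step 1: 3 trees catch fire, 1 burn out
  TTTTTF
  TTTTF.
  TTTTTF
  TTT.TT
  TTTTT.
Step 2: 4 trees catch fire, 3 burn out
  TTTTF.
  TTTF..
  TTTTF.
  TTT.TF
  TTTTT.
Step 3: 4 trees catch fire, 4 burn out
  TTTF..
  TTF...
  TTTF..
  TTT.F.
  TTTTT.

TTTF..
TTF...
TTTF..
TTT.F.
TTTTT.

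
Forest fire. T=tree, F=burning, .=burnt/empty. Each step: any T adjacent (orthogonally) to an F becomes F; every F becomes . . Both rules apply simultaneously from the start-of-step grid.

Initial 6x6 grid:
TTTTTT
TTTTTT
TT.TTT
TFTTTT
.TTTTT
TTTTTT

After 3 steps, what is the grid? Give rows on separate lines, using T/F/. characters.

Step 1: 4 trees catch fire, 1 burn out
  TTTTTT
  TTTTTT
  TF.TTT
  F.FTTT
  .FTTTT
  TTTTTT
Step 2: 5 trees catch fire, 4 burn out
  TTTTTT
  TFTTTT
  F..TTT
  ...FTT
  ..FTTT
  TFTTTT
Step 3: 8 trees catch fire, 5 burn out
  TFTTTT
  F.FTTT
  ...FTT
  ....FT
  ...FTT
  F.FTTT

TFTTTT
F.FTTT
...FTT
....FT
...FTT
F.FTTT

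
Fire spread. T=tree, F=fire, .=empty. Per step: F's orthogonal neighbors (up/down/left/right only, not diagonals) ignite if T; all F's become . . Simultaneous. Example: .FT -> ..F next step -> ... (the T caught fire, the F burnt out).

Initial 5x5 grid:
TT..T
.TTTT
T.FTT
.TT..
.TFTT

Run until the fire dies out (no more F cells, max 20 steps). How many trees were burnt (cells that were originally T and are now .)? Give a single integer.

Answer: 14

Derivation:
Step 1: +5 fires, +2 burnt (F count now 5)
Step 2: +5 fires, +5 burnt (F count now 5)
Step 3: +2 fires, +5 burnt (F count now 2)
Step 4: +2 fires, +2 burnt (F count now 2)
Step 5: +0 fires, +2 burnt (F count now 0)
Fire out after step 5
Initially T: 15, now '.': 24
Total burnt (originally-T cells now '.'): 14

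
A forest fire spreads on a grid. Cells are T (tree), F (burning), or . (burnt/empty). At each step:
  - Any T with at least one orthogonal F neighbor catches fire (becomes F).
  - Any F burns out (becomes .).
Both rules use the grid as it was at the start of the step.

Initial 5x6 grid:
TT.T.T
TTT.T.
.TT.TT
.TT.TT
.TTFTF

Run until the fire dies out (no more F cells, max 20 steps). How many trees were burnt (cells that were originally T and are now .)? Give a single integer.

Answer: 17

Derivation:
Step 1: +3 fires, +2 burnt (F count now 3)
Step 2: +4 fires, +3 burnt (F count now 4)
Step 3: +3 fires, +4 burnt (F count now 3)
Step 4: +3 fires, +3 burnt (F count now 3)
Step 5: +1 fires, +3 burnt (F count now 1)
Step 6: +2 fires, +1 burnt (F count now 2)
Step 7: +1 fires, +2 burnt (F count now 1)
Step 8: +0 fires, +1 burnt (F count now 0)
Fire out after step 8
Initially T: 19, now '.': 28
Total burnt (originally-T cells now '.'): 17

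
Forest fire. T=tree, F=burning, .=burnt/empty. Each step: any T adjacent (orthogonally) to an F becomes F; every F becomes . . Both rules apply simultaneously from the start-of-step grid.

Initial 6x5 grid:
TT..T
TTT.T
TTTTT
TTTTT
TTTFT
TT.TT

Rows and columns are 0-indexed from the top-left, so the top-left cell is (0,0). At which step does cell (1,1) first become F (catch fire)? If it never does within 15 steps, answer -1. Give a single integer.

Step 1: cell (1,1)='T' (+4 fires, +1 burnt)
Step 2: cell (1,1)='T' (+5 fires, +4 burnt)
Step 3: cell (1,1)='T' (+5 fires, +5 burnt)
Step 4: cell (1,1)='T' (+5 fires, +5 burnt)
Step 5: cell (1,1)='F' (+3 fires, +5 burnt)
  -> target ignites at step 5
Step 6: cell (1,1)='.' (+2 fires, +3 burnt)
Step 7: cell (1,1)='.' (+1 fires, +2 burnt)
Step 8: cell (1,1)='.' (+0 fires, +1 burnt)
  fire out at step 8

5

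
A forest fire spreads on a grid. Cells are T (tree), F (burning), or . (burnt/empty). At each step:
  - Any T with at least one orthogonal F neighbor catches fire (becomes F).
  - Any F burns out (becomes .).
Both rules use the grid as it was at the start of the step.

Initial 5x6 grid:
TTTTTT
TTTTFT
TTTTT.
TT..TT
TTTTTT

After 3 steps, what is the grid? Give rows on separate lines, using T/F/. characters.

Step 1: 4 trees catch fire, 1 burn out
  TTTTFT
  TTTF.F
  TTTTF.
  TT..TT
  TTTTTT
Step 2: 5 trees catch fire, 4 burn out
  TTTF.F
  TTF...
  TTTF..
  TT..FT
  TTTTTT
Step 3: 5 trees catch fire, 5 burn out
  TTF...
  TF....
  TTF...
  TT...F
  TTTTFT

TTF...
TF....
TTF...
TT...F
TTTTFT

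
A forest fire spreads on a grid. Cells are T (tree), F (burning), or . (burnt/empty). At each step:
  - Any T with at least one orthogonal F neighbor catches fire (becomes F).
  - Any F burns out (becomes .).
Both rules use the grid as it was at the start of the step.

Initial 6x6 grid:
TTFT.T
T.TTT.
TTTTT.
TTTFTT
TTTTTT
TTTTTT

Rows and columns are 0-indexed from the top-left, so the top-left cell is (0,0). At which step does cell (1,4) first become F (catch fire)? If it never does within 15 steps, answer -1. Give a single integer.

Step 1: cell (1,4)='T' (+7 fires, +2 burnt)
Step 2: cell (1,4)='T' (+9 fires, +7 burnt)
Step 3: cell (1,4)='F' (+8 fires, +9 burnt)
  -> target ignites at step 3
Step 4: cell (1,4)='.' (+4 fires, +8 burnt)
Step 5: cell (1,4)='.' (+1 fires, +4 burnt)
Step 6: cell (1,4)='.' (+0 fires, +1 burnt)
  fire out at step 6

3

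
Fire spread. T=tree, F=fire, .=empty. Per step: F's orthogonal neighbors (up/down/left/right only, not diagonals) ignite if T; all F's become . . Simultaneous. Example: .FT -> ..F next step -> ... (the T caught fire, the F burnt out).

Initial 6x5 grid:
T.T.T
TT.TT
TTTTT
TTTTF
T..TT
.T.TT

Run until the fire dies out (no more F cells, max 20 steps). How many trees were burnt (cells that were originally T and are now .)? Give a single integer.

Answer: 20

Derivation:
Step 1: +3 fires, +1 burnt (F count now 3)
Step 2: +5 fires, +3 burnt (F count now 5)
Step 3: +5 fires, +5 burnt (F count now 5)
Step 4: +2 fires, +5 burnt (F count now 2)
Step 5: +3 fires, +2 burnt (F count now 3)
Step 6: +1 fires, +3 burnt (F count now 1)
Step 7: +1 fires, +1 burnt (F count now 1)
Step 8: +0 fires, +1 burnt (F count now 0)
Fire out after step 8
Initially T: 22, now '.': 28
Total burnt (originally-T cells now '.'): 20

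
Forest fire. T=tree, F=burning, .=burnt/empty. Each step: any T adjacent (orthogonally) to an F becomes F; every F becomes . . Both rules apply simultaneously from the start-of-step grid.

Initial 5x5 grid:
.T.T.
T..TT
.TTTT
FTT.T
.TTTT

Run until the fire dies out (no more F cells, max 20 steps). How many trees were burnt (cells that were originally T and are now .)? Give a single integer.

Answer: 14

Derivation:
Step 1: +1 fires, +1 burnt (F count now 1)
Step 2: +3 fires, +1 burnt (F count now 3)
Step 3: +2 fires, +3 burnt (F count now 2)
Step 4: +2 fires, +2 burnt (F count now 2)
Step 5: +3 fires, +2 burnt (F count now 3)
Step 6: +3 fires, +3 burnt (F count now 3)
Step 7: +0 fires, +3 burnt (F count now 0)
Fire out after step 7
Initially T: 16, now '.': 23
Total burnt (originally-T cells now '.'): 14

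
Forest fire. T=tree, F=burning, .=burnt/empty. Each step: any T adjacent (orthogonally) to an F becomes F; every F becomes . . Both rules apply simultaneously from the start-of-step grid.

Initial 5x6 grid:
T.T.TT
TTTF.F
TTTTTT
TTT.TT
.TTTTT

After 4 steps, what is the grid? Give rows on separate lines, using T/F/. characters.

Step 1: 4 trees catch fire, 2 burn out
  T.T.TF
  TTF...
  TTTFTF
  TTT.TT
  .TTTTT
Step 2: 6 trees catch fire, 4 burn out
  T.F.F.
  TF....
  TTF.F.
  TTT.TF
  .TTTTT
Step 3: 5 trees catch fire, 6 burn out
  T.....
  F.....
  TF....
  TTF.F.
  .TTTTF
Step 4: 5 trees catch fire, 5 burn out
  F.....
  ......
  F.....
  TF....
  .TFTF.

F.....
......
F.....
TF....
.TFTF.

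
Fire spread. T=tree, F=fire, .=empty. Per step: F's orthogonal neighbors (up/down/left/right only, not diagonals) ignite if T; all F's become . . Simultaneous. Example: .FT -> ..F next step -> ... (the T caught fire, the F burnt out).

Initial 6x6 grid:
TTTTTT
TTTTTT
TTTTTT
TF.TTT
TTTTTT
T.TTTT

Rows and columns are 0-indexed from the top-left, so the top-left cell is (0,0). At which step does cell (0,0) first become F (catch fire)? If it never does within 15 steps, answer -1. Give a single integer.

Step 1: cell (0,0)='T' (+3 fires, +1 burnt)
Step 2: cell (0,0)='T' (+5 fires, +3 burnt)
Step 3: cell (0,0)='T' (+7 fires, +5 burnt)
Step 4: cell (0,0)='F' (+7 fires, +7 burnt)
  -> target ignites at step 4
Step 5: cell (0,0)='.' (+6 fires, +7 burnt)
Step 6: cell (0,0)='.' (+4 fires, +6 burnt)
Step 7: cell (0,0)='.' (+1 fires, +4 burnt)
Step 8: cell (0,0)='.' (+0 fires, +1 burnt)
  fire out at step 8

4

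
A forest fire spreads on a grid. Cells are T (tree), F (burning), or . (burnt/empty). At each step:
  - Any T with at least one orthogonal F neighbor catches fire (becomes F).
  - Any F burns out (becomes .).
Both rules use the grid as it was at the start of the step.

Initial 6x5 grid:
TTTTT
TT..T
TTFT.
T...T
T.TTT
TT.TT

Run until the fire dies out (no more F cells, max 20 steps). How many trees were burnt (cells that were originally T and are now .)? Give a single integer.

Step 1: +2 fires, +1 burnt (F count now 2)
Step 2: +2 fires, +2 burnt (F count now 2)
Step 3: +3 fires, +2 burnt (F count now 3)
Step 4: +3 fires, +3 burnt (F count now 3)
Step 5: +2 fires, +3 burnt (F count now 2)
Step 6: +2 fires, +2 burnt (F count now 2)
Step 7: +1 fires, +2 burnt (F count now 1)
Step 8: +0 fires, +1 burnt (F count now 0)
Fire out after step 8
Initially T: 21, now '.': 24
Total burnt (originally-T cells now '.'): 15

Answer: 15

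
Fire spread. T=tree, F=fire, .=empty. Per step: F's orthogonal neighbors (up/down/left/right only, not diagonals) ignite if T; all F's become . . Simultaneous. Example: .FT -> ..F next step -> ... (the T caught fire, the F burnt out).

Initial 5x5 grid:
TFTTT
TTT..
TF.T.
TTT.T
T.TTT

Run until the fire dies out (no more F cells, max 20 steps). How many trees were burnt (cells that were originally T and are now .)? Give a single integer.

Answer: 16

Derivation:
Step 1: +5 fires, +2 burnt (F count now 5)
Step 2: +5 fires, +5 burnt (F count now 5)
Step 3: +3 fires, +5 burnt (F count now 3)
Step 4: +1 fires, +3 burnt (F count now 1)
Step 5: +1 fires, +1 burnt (F count now 1)
Step 6: +1 fires, +1 burnt (F count now 1)
Step 7: +0 fires, +1 burnt (F count now 0)
Fire out after step 7
Initially T: 17, now '.': 24
Total burnt (originally-T cells now '.'): 16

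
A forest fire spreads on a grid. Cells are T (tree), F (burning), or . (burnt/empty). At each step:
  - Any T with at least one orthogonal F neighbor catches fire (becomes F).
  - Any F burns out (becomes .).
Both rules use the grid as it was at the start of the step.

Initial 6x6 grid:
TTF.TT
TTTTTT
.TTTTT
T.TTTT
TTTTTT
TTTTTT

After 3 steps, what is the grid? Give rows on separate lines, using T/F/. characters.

Step 1: 2 trees catch fire, 1 burn out
  TF..TT
  TTFTTT
  .TTTTT
  T.TTTT
  TTTTTT
  TTTTTT
Step 2: 4 trees catch fire, 2 burn out
  F...TT
  TF.FTT
  .TFTTT
  T.TTTT
  TTTTTT
  TTTTTT
Step 3: 5 trees catch fire, 4 burn out
  ....TT
  F...FT
  .F.FTT
  T.FTTT
  TTTTTT
  TTTTTT

....TT
F...FT
.F.FTT
T.FTTT
TTTTTT
TTTTTT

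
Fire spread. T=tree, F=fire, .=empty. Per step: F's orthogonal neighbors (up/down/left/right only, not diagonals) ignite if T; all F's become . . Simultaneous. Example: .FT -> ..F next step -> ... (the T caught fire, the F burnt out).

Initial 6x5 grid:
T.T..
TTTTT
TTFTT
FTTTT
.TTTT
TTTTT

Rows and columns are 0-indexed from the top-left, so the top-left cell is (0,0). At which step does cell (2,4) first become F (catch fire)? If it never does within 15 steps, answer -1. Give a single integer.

Step 1: cell (2,4)='T' (+6 fires, +2 burnt)
Step 2: cell (2,4)='F' (+8 fires, +6 burnt)
  -> target ignites at step 2
Step 3: cell (2,4)='.' (+6 fires, +8 burnt)
Step 4: cell (2,4)='.' (+3 fires, +6 burnt)
Step 5: cell (2,4)='.' (+1 fires, +3 burnt)
Step 6: cell (2,4)='.' (+0 fires, +1 burnt)
  fire out at step 6

2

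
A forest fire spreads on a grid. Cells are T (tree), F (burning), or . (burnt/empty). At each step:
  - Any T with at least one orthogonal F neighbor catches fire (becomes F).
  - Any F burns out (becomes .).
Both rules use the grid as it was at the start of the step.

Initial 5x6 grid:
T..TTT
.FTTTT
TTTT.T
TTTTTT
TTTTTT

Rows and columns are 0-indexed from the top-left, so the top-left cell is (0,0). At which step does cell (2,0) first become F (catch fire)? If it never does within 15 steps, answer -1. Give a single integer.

Step 1: cell (2,0)='T' (+2 fires, +1 burnt)
Step 2: cell (2,0)='F' (+4 fires, +2 burnt)
  -> target ignites at step 2
Step 3: cell (2,0)='.' (+6 fires, +4 burnt)
Step 4: cell (2,0)='.' (+5 fires, +6 burnt)
Step 5: cell (2,0)='.' (+4 fires, +5 burnt)
Step 6: cell (2,0)='.' (+2 fires, +4 burnt)
Step 7: cell (2,0)='.' (+1 fires, +2 burnt)
Step 8: cell (2,0)='.' (+0 fires, +1 burnt)
  fire out at step 8

2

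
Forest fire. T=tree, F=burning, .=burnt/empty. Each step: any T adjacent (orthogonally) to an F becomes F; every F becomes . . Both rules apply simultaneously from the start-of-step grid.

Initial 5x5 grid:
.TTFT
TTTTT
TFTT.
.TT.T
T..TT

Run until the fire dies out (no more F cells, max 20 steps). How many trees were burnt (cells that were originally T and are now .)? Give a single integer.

Step 1: +7 fires, +2 burnt (F count now 7)
Step 2: +6 fires, +7 burnt (F count now 6)
Step 3: +0 fires, +6 burnt (F count now 0)
Fire out after step 3
Initially T: 17, now '.': 21
Total burnt (originally-T cells now '.'): 13

Answer: 13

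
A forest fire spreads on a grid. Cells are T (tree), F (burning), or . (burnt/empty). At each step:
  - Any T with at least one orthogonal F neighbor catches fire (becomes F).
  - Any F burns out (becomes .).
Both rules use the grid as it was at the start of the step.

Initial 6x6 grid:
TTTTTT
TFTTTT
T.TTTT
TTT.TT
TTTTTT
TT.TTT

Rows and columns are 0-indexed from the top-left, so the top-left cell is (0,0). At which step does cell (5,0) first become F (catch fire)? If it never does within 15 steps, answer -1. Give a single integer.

Step 1: cell (5,0)='T' (+3 fires, +1 burnt)
Step 2: cell (5,0)='T' (+5 fires, +3 burnt)
Step 3: cell (5,0)='T' (+5 fires, +5 burnt)
Step 4: cell (5,0)='T' (+6 fires, +5 burnt)
Step 5: cell (5,0)='F' (+6 fires, +6 burnt)
  -> target ignites at step 5
Step 6: cell (5,0)='.' (+4 fires, +6 burnt)
Step 7: cell (5,0)='.' (+2 fires, +4 burnt)
Step 8: cell (5,0)='.' (+1 fires, +2 burnt)
Step 9: cell (5,0)='.' (+0 fires, +1 burnt)
  fire out at step 9

5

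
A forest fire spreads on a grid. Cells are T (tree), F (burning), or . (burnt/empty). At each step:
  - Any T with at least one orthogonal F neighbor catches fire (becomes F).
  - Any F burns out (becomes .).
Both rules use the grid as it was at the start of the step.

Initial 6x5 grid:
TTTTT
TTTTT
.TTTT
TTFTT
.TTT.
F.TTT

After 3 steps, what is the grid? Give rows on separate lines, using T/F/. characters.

Step 1: 4 trees catch fire, 2 burn out
  TTTTT
  TTTTT
  .TFTT
  TF.FT
  .TFT.
  ..TTT
Step 2: 8 trees catch fire, 4 burn out
  TTTTT
  TTFTT
  .F.FT
  F...F
  .F.F.
  ..FTT
Step 3: 5 trees catch fire, 8 burn out
  TTFTT
  TF.FT
  ....F
  .....
  .....
  ...FT

TTFTT
TF.FT
....F
.....
.....
...FT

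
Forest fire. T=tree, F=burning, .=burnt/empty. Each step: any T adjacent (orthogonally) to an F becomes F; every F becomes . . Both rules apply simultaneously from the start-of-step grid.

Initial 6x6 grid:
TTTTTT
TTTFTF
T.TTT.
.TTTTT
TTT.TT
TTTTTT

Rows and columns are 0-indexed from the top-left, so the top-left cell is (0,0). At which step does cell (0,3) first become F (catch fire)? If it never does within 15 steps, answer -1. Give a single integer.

Step 1: cell (0,3)='F' (+5 fires, +2 burnt)
  -> target ignites at step 1
Step 2: cell (0,3)='.' (+6 fires, +5 burnt)
Step 3: cell (0,3)='.' (+4 fires, +6 burnt)
Step 4: cell (0,3)='.' (+6 fires, +4 burnt)
Step 5: cell (0,3)='.' (+4 fires, +6 burnt)
Step 6: cell (0,3)='.' (+4 fires, +4 burnt)
Step 7: cell (0,3)='.' (+1 fires, +4 burnt)
Step 8: cell (0,3)='.' (+0 fires, +1 burnt)
  fire out at step 8

1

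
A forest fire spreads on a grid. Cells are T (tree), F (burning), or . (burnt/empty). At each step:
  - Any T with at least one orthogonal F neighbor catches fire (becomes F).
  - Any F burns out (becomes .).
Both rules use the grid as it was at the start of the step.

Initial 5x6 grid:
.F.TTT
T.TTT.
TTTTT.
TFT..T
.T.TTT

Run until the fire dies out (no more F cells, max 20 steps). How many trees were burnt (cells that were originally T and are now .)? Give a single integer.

Answer: 15

Derivation:
Step 1: +4 fires, +2 burnt (F count now 4)
Step 2: +2 fires, +4 burnt (F count now 2)
Step 3: +3 fires, +2 burnt (F count now 3)
Step 4: +2 fires, +3 burnt (F count now 2)
Step 5: +2 fires, +2 burnt (F count now 2)
Step 6: +1 fires, +2 burnt (F count now 1)
Step 7: +1 fires, +1 burnt (F count now 1)
Step 8: +0 fires, +1 burnt (F count now 0)
Fire out after step 8
Initially T: 19, now '.': 26
Total burnt (originally-T cells now '.'): 15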